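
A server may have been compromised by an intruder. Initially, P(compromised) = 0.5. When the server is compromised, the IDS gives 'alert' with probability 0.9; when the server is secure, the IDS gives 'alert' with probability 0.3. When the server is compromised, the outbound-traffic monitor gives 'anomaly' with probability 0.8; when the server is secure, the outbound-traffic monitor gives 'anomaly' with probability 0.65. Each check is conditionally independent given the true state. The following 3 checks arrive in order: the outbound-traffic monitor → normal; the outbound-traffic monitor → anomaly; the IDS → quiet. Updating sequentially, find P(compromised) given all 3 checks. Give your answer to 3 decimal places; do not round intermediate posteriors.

After the outbound-traffic monitor='normal': P(compromised) = 0.2·0.5000 / (0.2·0.5000 + 0.35·0.5000) ≈ 0.3636
After the outbound-traffic monitor='anomaly': P(compromised) = 0.8·0.3636 / (0.8·0.3636 + 0.65·0.6364) ≈ 0.4129
After the IDS='quiet': P(compromised) = 0.1·0.4129 / (0.1·0.4129 + 0.7·0.5871) ≈ 0.0913

0.091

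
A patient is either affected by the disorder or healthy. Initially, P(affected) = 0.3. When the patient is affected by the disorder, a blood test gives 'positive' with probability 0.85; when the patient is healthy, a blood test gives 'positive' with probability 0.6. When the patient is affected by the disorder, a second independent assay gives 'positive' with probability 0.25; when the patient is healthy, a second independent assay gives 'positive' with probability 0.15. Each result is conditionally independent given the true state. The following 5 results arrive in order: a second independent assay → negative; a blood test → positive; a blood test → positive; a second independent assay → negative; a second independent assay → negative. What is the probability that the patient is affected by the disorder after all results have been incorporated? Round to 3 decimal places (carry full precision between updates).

0.371

After a second independent assay='negative': P(affected) = 0.75·0.3000 / (0.75·0.3000 + 0.85·0.7000) ≈ 0.2744
After a blood test='positive': P(affected) = 0.85·0.2744 / (0.85·0.2744 + 0.6·0.7256) ≈ 0.3488
After a blood test='positive': P(affected) = 0.85·0.3488 / (0.85·0.3488 + 0.6·0.6512) ≈ 0.4315
After a second independent assay='negative': P(affected) = 0.75·0.4315 / (0.75·0.4315 + 0.85·0.5685) ≈ 0.4011
After a second independent assay='negative': P(affected) = 0.75·0.4011 / (0.75·0.4011 + 0.85·0.5989) ≈ 0.3714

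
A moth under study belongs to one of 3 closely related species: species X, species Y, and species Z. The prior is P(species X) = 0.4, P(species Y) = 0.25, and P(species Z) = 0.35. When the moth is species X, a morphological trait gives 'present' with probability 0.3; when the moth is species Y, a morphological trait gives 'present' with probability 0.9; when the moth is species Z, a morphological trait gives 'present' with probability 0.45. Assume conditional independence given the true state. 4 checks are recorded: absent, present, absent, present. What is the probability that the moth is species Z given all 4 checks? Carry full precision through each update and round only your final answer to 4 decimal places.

0.5216

Apply Bayes' rule sequentially, carrying P(species Z) forward.
After 'absent': normaliser = 0.7·0.4000 + 0.1·0.2500 + 0.55·0.3500; P(species X) ≈ 0.5628, P(species Y) ≈ 0.0503, P(species Z) ≈ 0.3869
After 'present': normaliser = 0.3·0.5628 + 0.9·0.0503 + 0.45·0.3869; P(species X) ≈ 0.4350, P(species Y) ≈ 0.1165, P(species Z) ≈ 0.4485
After 'absent': normaliser = 0.7·0.4350 + 0.1·0.1165 + 0.55·0.4485; P(species X) ≈ 0.5410, P(species Y) ≈ 0.0207, P(species Z) ≈ 0.4383
After 'present': normaliser = 0.3·0.5410 + 0.9·0.0207 + 0.45·0.4383; P(species X) ≈ 0.4291, P(species Y) ≈ 0.0493, P(species Z) ≈ 0.5216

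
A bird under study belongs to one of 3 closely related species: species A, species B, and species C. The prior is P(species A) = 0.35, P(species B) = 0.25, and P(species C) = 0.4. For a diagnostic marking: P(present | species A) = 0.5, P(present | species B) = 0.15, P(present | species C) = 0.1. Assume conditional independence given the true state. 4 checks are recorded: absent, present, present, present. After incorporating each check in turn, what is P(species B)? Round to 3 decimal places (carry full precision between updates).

0.031

Apply Bayes' rule sequentially, carrying P(species B) forward.
After 'absent': normaliser = 0.5·0.3500 + 0.85·0.2500 + 0.9·0.4000; P(species A) ≈ 0.2341, P(species B) ≈ 0.2843, P(species C) ≈ 0.4816
After 'present': normaliser = 0.5·0.2341 + 0.15·0.2843 + 0.1·0.4816; P(species A) ≈ 0.5632, P(species B) ≈ 0.2051, P(species C) ≈ 0.2317
After 'present': normaliser = 0.5·0.5632 + 0.15·0.2051 + 0.1·0.2317; P(species A) ≈ 0.8392, P(species B) ≈ 0.0917, P(species C) ≈ 0.0691
After 'present': normaliser = 0.5·0.8392 + 0.15·0.0917 + 0.1·0.0691; P(species A) ≈ 0.9531, P(species B) ≈ 0.0312, P(species C) ≈ 0.0157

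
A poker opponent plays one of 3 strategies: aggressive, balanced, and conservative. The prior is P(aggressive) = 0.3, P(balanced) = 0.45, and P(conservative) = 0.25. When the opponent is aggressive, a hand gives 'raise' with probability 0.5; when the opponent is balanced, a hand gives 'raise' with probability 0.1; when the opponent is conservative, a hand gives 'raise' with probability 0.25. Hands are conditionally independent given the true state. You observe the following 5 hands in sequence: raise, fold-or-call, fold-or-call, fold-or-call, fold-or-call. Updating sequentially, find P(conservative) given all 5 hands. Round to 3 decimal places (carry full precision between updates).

After 'raise': normaliser = 0.5·0.3000 + 0.1·0.4500 + 0.25·0.2500; P(aggressive) ≈ 0.5825, P(balanced) ≈ 0.1748, P(conservative) ≈ 0.2427
After 'fold-or-call': normaliser = 0.5·0.5825 + 0.9·0.1748 + 0.75·0.2427; P(aggressive) ≈ 0.4619, P(balanced) ≈ 0.2494, P(conservative) ≈ 0.2887
After 'fold-or-call': normaliser = 0.5·0.4619 + 0.9·0.2494 + 0.75·0.2887; P(aggressive) ≈ 0.3437, P(balanced) ≈ 0.3341, P(conservative) ≈ 0.3222
After 'fold-or-call': normaliser = 0.5·0.3437 + 0.9·0.3341 + 0.75·0.3222; P(aggressive) ≈ 0.2406, P(balanced) ≈ 0.4210, P(conservative) ≈ 0.3384
After 'fold-or-call': normaliser = 0.5·0.2406 + 0.9·0.4210 + 0.75·0.3384; P(aggressive) ≈ 0.1598, P(balanced) ≈ 0.5032, P(conservative) ≈ 0.3370

0.337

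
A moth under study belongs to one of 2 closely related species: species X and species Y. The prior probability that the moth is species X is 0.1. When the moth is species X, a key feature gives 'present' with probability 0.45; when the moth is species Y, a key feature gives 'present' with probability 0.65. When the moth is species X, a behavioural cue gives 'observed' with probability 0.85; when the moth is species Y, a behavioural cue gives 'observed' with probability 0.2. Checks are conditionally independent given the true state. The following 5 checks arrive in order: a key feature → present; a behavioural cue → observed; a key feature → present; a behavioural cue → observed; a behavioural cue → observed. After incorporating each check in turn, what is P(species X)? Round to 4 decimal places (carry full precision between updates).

0.8035

After a key feature='present': P(species X) = 0.45·0.1000 / (0.45·0.1000 + 0.65·0.9000) ≈ 0.0714
After a behavioural cue='observed': P(species X) = 0.85·0.0714 / (0.85·0.0714 + 0.2·0.9286) ≈ 0.2464
After a key feature='present': P(species X) = 0.45·0.2464 / (0.45·0.2464 + 0.65·0.7536) ≈ 0.1846
After a behavioural cue='observed': P(species X) = 0.85·0.1846 / (0.85·0.1846 + 0.2·0.8154) ≈ 0.4903
After a behavioural cue='observed': P(species X) = 0.85·0.4903 / (0.85·0.4903 + 0.2·0.5097) ≈ 0.8035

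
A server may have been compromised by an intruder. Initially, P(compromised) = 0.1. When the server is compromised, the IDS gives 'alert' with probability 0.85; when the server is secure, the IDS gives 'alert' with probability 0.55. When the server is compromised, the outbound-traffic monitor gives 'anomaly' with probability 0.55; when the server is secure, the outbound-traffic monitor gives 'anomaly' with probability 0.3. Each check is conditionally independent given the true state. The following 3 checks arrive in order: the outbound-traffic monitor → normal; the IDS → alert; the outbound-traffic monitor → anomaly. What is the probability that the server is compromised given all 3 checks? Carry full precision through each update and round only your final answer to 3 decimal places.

Apply Bayes' rule sequentially, carrying P(compromised) forward.
After the outbound-traffic monitor='normal': P(compromised) = 0.45·0.1000 / (0.45·0.1000 + 0.7·0.9000) ≈ 0.0667
After the IDS='alert': P(compromised) = 0.85·0.0667 / (0.85·0.0667 + 0.55·0.9333) ≈ 0.0994
After the outbound-traffic monitor='anomaly': P(compromised) = 0.55·0.0994 / (0.55·0.0994 + 0.3·0.9006) ≈ 0.1683

0.168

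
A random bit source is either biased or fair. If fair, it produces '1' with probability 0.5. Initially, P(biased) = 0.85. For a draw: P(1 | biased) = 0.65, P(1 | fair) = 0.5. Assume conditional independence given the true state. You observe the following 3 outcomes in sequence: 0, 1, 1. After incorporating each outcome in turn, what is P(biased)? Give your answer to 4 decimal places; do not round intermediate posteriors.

0.8702

Each posterior becomes the prior for the next update.
After '0': P(biased) = 0.35·0.8500 / (0.35·0.8500 + 0.5·0.1500) ≈ 0.7987
After '1': P(biased) = 0.65·0.7987 / (0.65·0.7987 + 0.5·0.2013) ≈ 0.8376
After '1': P(biased) = 0.65·0.8376 / (0.65·0.8376 + 0.5·0.1624) ≈ 0.8702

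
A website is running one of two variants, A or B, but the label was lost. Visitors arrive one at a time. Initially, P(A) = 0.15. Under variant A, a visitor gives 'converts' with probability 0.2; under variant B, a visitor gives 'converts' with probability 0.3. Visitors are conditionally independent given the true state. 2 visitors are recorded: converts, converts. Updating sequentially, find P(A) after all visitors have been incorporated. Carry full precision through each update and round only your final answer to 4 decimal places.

0.0727

After 'converts': P(A) = 0.2·0.1500 / (0.2·0.1500 + 0.3·0.8500) ≈ 0.1053
After 'converts': P(A) = 0.2·0.1053 / (0.2·0.1053 + 0.3·0.8947) ≈ 0.0727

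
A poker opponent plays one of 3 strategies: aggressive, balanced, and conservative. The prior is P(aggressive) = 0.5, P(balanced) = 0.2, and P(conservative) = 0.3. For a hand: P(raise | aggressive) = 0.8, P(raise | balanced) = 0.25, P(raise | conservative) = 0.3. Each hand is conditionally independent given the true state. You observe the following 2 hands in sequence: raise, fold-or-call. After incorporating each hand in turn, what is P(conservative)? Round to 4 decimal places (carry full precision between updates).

After 'raise': normaliser = 0.8·0.5000 + 0.25·0.2000 + 0.3·0.3000; P(aggressive) ≈ 0.7407, P(balanced) ≈ 0.0926, P(conservative) ≈ 0.1667
After 'fold-or-call': normaliser = 0.2·0.7407 + 0.75·0.0926 + 0.7·0.1667; P(aggressive) ≈ 0.4432, P(balanced) ≈ 0.2078, P(conservative) ≈ 0.3490

0.3490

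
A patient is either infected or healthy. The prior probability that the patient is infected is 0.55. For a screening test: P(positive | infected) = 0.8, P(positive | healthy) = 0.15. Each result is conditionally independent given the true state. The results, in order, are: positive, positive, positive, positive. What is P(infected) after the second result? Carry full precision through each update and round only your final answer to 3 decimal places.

0.972

After 'positive': P(infected) = 0.8·0.5500 / (0.8·0.5500 + 0.15·0.4500) ≈ 0.8670
After 'positive': P(infected) = 0.8·0.8670 / (0.8·0.8670 + 0.15·0.1330) ≈ 0.9720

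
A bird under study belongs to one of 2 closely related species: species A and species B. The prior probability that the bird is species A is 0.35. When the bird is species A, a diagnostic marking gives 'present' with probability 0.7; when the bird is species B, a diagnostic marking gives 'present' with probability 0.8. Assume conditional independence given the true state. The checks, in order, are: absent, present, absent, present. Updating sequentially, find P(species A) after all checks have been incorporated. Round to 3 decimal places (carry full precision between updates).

0.481

After 'absent': P(species A) = 0.3·0.3500 / (0.3·0.3500 + 0.2·0.6500) ≈ 0.4468
After 'present': P(species A) = 0.7·0.4468 / (0.7·0.4468 + 0.8·0.5532) ≈ 0.4141
After 'absent': P(species A) = 0.3·0.4141 / (0.3·0.4141 + 0.2·0.5859) ≈ 0.5146
After 'present': P(species A) = 0.7·0.5146 / (0.7·0.5146 + 0.8·0.4854) ≈ 0.4812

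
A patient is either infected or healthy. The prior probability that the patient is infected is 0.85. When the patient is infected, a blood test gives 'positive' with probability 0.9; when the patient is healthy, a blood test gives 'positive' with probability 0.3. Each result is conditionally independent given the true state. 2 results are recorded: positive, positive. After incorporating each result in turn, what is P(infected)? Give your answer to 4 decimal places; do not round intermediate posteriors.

0.9808

Each posterior becomes the prior for the next update.
After 'positive': P(infected) = 0.9·0.8500 / (0.9·0.8500 + 0.3·0.1500) ≈ 0.9444
After 'positive': P(infected) = 0.9·0.9444 / (0.9·0.9444 + 0.3·0.0556) ≈ 0.9808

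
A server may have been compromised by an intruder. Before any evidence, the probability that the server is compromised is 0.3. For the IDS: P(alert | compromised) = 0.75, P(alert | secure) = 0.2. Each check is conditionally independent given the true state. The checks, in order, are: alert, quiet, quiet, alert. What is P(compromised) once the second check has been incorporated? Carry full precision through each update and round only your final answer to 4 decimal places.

After 'alert': P(compromised) = 0.75·0.3000 / (0.75·0.3000 + 0.2·0.7000) ≈ 0.6164
After 'quiet': P(compromised) = 0.25·0.6164 / (0.25·0.6164 + 0.8·0.3836) ≈ 0.3343

0.3343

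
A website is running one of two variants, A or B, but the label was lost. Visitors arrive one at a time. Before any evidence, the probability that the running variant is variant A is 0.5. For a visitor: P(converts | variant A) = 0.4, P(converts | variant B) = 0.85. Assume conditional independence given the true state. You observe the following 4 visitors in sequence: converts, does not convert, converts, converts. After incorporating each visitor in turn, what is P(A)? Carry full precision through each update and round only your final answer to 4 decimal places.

0.2942

After 'converts': P(A) = 0.4·0.5000 / (0.4·0.5000 + 0.85·0.5000) ≈ 0.3200
After 'does not convert': P(A) = 0.6·0.3200 / (0.6·0.3200 + 0.15·0.6800) ≈ 0.6531
After 'converts': P(A) = 0.4·0.6531 / (0.4·0.6531 + 0.85·0.3469) ≈ 0.4697
After 'converts': P(A) = 0.4·0.4697 / (0.4·0.4697 + 0.85·0.5303) ≈ 0.2942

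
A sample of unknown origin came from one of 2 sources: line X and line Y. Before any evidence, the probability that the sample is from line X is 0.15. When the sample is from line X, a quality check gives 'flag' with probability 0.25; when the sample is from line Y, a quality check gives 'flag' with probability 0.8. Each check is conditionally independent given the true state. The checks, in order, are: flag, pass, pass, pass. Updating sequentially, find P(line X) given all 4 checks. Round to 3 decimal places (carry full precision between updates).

After 'flag': P(line X) = 0.25·0.1500 / (0.25·0.1500 + 0.8·0.8500) ≈ 0.0523
After 'pass': P(line X) = 0.75·0.0523 / (0.75·0.0523 + 0.2·0.9477) ≈ 0.1714
After 'pass': P(line X) = 0.75·0.1714 / (0.75·0.1714 + 0.2·0.8286) ≈ 0.4368
After 'pass': P(line X) = 0.75·0.4368 / (0.75·0.4368 + 0.2·0.5632) ≈ 0.7441

0.744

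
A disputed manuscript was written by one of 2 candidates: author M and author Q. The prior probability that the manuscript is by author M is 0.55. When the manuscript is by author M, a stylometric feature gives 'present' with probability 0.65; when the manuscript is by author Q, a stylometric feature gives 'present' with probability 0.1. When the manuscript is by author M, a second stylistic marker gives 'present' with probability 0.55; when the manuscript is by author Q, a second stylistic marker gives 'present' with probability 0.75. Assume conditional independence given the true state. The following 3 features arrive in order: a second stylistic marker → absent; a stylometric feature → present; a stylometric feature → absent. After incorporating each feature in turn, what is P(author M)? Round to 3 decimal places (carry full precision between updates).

0.848

After a second stylistic marker='absent': P(author M) = 0.45·0.5500 / (0.45·0.5500 + 0.25·0.4500) ≈ 0.6875
After a stylometric feature='present': P(author M) = 0.65·0.6875 / (0.65·0.6875 + 0.1·0.3125) ≈ 0.9346
After a stylometric feature='absent': P(author M) = 0.35·0.9346 / (0.35·0.9346 + 0.9·0.0654) ≈ 0.8476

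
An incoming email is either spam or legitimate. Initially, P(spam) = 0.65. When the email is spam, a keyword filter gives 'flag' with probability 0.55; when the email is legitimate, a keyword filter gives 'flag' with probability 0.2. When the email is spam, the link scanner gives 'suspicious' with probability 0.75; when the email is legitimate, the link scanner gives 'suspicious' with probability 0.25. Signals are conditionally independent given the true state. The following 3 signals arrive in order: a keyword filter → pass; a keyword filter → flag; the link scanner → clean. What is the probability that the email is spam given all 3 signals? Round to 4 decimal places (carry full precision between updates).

After a keyword filter='pass': P(spam) = 0.45·0.6500 / (0.45·0.6500 + 0.8·0.3500) ≈ 0.5109
After a keyword filter='flag': P(spam) = 0.55·0.5109 / (0.55·0.5109 + 0.2·0.4891) ≈ 0.7418
After the link scanner='clean': P(spam) = 0.25·0.7418 / (0.25·0.7418 + 0.75·0.2582) ≈ 0.4892

0.4892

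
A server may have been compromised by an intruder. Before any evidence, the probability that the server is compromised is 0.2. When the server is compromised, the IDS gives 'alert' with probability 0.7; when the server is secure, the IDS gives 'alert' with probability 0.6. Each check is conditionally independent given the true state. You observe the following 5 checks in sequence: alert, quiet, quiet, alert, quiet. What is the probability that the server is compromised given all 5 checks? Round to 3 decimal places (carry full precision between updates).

Apply Bayes' rule sequentially, carrying P(compromised) forward.
After 'alert': P(compromised) = 0.7·0.2000 / (0.7·0.2000 + 0.6·0.8000) ≈ 0.2258
After 'quiet': P(compromised) = 0.3·0.2258 / (0.3·0.2258 + 0.4·0.7742) ≈ 0.1795
After 'quiet': P(compromised) = 0.3·0.1795 / (0.3·0.1795 + 0.4·0.8205) ≈ 0.1409
After 'alert': P(compromised) = 0.7·0.1409 / (0.7·0.1409 + 0.6·0.8591) ≈ 0.1607
After 'quiet': P(compromised) = 0.3·0.1607 / (0.3·0.1607 + 0.4·0.8393) ≈ 0.1255

0.126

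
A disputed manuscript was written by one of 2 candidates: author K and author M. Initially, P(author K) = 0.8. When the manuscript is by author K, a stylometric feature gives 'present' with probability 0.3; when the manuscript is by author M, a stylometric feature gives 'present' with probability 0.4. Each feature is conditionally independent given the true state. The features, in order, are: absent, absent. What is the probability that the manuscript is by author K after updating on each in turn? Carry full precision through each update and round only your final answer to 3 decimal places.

0.845

After 'absent': P(author K) = 0.7·0.8000 / (0.7·0.8000 + 0.6·0.2000) ≈ 0.8235
After 'absent': P(author K) = 0.7·0.8235 / (0.7·0.8235 + 0.6·0.1765) ≈ 0.8448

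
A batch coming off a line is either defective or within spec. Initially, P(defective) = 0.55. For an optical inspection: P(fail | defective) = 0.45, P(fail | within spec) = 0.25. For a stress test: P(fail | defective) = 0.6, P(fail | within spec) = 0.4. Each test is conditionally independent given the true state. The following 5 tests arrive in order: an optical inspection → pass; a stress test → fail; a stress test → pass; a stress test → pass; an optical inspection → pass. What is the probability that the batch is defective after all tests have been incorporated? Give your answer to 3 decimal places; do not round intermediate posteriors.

After an optical inspection='pass': P(defective) = 0.55·0.5500 / (0.55·0.5500 + 0.75·0.4500) ≈ 0.4727
After a stress test='fail': P(defective) = 0.6·0.4727 / (0.6·0.4727 + 0.4·0.5273) ≈ 0.5735
After a stress test='pass': P(defective) = 0.4·0.5735 / (0.4·0.5735 + 0.6·0.4265) ≈ 0.4727
After a stress test='pass': P(defective) = 0.4·0.4727 / (0.4·0.4727 + 0.6·0.5273) ≈ 0.3740
After an optical inspection='pass': P(defective) = 0.55·0.3740 / (0.55·0.3740 + 0.75·0.6260) ≈ 0.3047

0.305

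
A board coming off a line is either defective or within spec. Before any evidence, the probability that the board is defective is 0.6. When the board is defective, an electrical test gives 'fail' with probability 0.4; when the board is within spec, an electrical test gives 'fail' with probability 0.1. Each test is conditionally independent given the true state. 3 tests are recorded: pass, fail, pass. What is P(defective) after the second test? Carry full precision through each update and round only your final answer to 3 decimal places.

Apply Bayes' rule sequentially, carrying P(defective) forward.
After 'pass': P(defective) = 0.6·0.6000 / (0.6·0.6000 + 0.9·0.4000) ≈ 0.5000
After 'fail': P(defective) = 0.4·0.5000 / (0.4·0.5000 + 0.1·0.5000) ≈ 0.8000

0.800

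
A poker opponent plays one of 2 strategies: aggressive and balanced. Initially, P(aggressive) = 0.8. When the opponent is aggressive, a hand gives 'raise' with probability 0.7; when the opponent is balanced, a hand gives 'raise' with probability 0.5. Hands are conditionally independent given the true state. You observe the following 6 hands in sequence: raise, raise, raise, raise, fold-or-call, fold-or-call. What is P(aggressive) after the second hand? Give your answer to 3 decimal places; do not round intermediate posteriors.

0.887

After 'raise': P(aggressive) = 0.7·0.8000 / (0.7·0.8000 + 0.5·0.2000) ≈ 0.8485
After 'raise': P(aggressive) = 0.7·0.8485 / (0.7·0.8485 + 0.5·0.1515) ≈ 0.8869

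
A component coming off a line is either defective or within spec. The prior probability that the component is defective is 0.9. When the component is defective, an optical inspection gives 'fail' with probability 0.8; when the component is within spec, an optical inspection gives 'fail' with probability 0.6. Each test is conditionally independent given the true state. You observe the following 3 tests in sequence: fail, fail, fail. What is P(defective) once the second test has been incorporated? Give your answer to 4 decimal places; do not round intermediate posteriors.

0.9412

After 'fail': P(defective) = 0.8·0.9000 / (0.8·0.9000 + 0.6·0.1000) ≈ 0.9231
After 'fail': P(defective) = 0.8·0.9231 / (0.8·0.9231 + 0.6·0.0769) ≈ 0.9412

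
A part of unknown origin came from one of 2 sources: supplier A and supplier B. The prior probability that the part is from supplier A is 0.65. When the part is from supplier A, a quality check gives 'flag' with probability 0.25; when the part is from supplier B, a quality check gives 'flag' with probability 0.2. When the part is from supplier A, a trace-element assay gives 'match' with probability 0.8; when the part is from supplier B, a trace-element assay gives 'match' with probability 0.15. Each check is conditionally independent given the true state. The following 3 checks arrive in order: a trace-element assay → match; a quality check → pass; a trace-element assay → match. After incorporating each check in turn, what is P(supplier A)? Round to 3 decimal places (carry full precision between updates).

Each posterior becomes the prior for the next update.
After a trace-element assay='match': P(supplier A) = 0.8·0.6500 / (0.8·0.6500 + 0.15·0.3500) ≈ 0.9083
After a quality check='pass': P(supplier A) = 0.75·0.9083 / (0.75·0.9083 + 0.8·0.0917) ≈ 0.9028
After a trace-element assay='match': P(supplier A) = 0.8·0.9028 / (0.8·0.9028 + 0.15·0.0972) ≈ 0.9802

0.980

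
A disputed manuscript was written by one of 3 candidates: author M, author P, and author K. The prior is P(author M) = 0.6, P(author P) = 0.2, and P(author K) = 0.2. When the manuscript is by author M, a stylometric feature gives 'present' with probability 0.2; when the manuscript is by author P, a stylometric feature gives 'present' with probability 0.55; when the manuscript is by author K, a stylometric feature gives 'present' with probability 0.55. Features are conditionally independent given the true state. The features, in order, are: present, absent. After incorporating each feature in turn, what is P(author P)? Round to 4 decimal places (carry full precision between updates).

After 'present': normaliser = 0.2·0.6000 + 0.55·0.2000 + 0.55·0.2000; P(author M) ≈ 0.3529, P(author P) ≈ 0.3235, P(author K) ≈ 0.3235
After 'absent': normaliser = 0.8·0.3529 + 0.45·0.3235 + 0.45·0.3235; P(author M) ≈ 0.4923, P(author P) ≈ 0.2538, P(author K) ≈ 0.2538

0.2538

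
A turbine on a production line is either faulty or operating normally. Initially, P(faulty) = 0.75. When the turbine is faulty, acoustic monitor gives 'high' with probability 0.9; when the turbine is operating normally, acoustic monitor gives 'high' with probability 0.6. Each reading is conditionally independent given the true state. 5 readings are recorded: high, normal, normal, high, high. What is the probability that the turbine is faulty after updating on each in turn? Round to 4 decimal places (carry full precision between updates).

Each posterior becomes the prior for the next update.
After 'high': P(faulty) = 0.9·0.7500 / (0.9·0.7500 + 0.6·0.2500) ≈ 0.8182
After 'normal': P(faulty) = 0.1·0.8182 / (0.1·0.8182 + 0.4·0.1818) ≈ 0.5294
After 'normal': P(faulty) = 0.1·0.5294 / (0.1·0.5294 + 0.4·0.4706) ≈ 0.2195
After 'high': P(faulty) = 0.9·0.2195 / (0.9·0.2195 + 0.6·0.7805) ≈ 0.2967
After 'high': P(faulty) = 0.9·0.2967 / (0.9·0.2967 + 0.6·0.7033) ≈ 0.3876

0.3876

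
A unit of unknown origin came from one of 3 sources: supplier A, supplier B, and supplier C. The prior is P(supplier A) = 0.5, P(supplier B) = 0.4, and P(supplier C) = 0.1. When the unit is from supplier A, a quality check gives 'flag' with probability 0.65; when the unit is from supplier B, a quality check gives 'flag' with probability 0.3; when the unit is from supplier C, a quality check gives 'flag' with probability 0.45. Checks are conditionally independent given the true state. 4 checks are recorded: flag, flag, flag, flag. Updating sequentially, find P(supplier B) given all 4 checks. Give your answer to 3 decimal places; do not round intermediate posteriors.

After 'flag': normaliser = 0.65·0.5000 + 0.3·0.4000 + 0.45·0.1000; P(supplier A) ≈ 0.6633, P(supplier B) ≈ 0.2449, P(supplier C) ≈ 0.0918
After 'flag': normaliser = 0.65·0.6633 + 0.3·0.2449 + 0.45·0.0918; P(supplier A) ≈ 0.7897, P(supplier B) ≈ 0.1346, P(supplier C) ≈ 0.0757
After 'flag': normaliser = 0.65·0.7897 + 0.3·0.1346 + 0.45·0.0757; P(supplier A) ≈ 0.8734, P(supplier B) ≈ 0.0687, P(supplier C) ≈ 0.0580
After 'flag': normaliser = 0.65·0.8734 + 0.3·0.0687 + 0.45·0.0580; P(supplier A) ≈ 0.9240, P(supplier B) ≈ 0.0335, P(supplier C) ≈ 0.0425

0.034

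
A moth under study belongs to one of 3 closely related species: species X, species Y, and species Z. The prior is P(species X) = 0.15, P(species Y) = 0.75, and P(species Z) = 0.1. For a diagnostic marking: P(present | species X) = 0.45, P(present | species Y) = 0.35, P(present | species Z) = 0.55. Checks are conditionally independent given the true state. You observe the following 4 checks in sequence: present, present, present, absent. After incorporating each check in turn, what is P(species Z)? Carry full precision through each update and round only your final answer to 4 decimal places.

0.2085

After 'present': normaliser = 0.45·0.1500 + 0.35·0.7500 + 0.55·0.1000; P(species X) ≈ 0.1753, P(species Y) ≈ 0.6818, P(species Z) ≈ 0.1429
After 'present': normaliser = 0.45·0.1753 + 0.35·0.6818 + 0.55·0.1429; P(species X) ≈ 0.1992, P(species Y) ≈ 0.6025, P(species Z) ≈ 0.1984
After 'present': normaliser = 0.45·0.1992 + 0.35·0.6025 + 0.55·0.1984; P(species X) ≈ 0.2188, P(species Y) ≈ 0.5148, P(species Z) ≈ 0.2664
After 'absent': normaliser = 0.55·0.2188 + 0.65·0.5148 + 0.45·0.2664; P(species X) ≈ 0.2094, P(species Y) ≈ 0.5821, P(species Z) ≈ 0.2085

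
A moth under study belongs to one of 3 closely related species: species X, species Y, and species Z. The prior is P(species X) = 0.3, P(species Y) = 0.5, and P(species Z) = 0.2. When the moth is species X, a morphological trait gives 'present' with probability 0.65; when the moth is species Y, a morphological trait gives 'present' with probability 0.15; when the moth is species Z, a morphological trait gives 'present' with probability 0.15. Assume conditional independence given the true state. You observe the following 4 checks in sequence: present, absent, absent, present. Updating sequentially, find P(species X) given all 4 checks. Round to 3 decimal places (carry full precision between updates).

After 'present': normaliser = 0.65·0.3000 + 0.15·0.5000 + 0.15·0.2000; P(species X) ≈ 0.6500, P(species Y) ≈ 0.2500, P(species Z) ≈ 0.1000
After 'absent': normaliser = 0.35·0.6500 + 0.85·0.2500 + 0.85·0.1000; P(species X) ≈ 0.4333, P(species Y) ≈ 0.4048, P(species Z) ≈ 0.1619
After 'absent': normaliser = 0.35·0.4333 + 0.85·0.4048 + 0.85·0.1619; P(species X) ≈ 0.2395, P(species Y) ≈ 0.5432, P(species Z) ≈ 0.2173
After 'present': normaliser = 0.65·0.2395 + 0.15·0.5432 + 0.15·0.2173; P(species X) ≈ 0.5771, P(species Y) ≈ 0.3021, P(species Z) ≈ 0.1208

0.577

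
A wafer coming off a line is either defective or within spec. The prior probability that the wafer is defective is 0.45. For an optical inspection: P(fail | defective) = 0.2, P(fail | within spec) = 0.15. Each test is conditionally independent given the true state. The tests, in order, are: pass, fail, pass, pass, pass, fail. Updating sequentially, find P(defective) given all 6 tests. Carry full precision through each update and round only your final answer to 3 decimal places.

0.533

After 'pass': P(defective) = 0.8·0.4500 / (0.8·0.4500 + 0.85·0.5500) ≈ 0.4350
After 'fail': P(defective) = 0.2·0.4350 / (0.2·0.4350 + 0.15·0.5650) ≈ 0.5066
After 'pass': P(defective) = 0.8·0.5066 / (0.8·0.5066 + 0.85·0.4934) ≈ 0.4914
After 'pass': P(defective) = 0.8·0.4914 / (0.8·0.4914 + 0.85·0.5086) ≈ 0.4763
After 'pass': P(defective) = 0.8·0.4763 / (0.8·0.4763 + 0.85·0.5237) ≈ 0.4612
After 'fail': P(defective) = 0.2·0.4612 / (0.2·0.4612 + 0.15·0.5388) ≈ 0.5330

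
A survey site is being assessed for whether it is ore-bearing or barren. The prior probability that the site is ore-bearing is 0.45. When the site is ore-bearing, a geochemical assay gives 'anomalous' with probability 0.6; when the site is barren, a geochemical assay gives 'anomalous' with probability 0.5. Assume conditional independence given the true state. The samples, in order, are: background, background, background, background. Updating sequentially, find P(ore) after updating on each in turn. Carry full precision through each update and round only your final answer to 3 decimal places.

0.251

After 'background': P(ore) = 0.4·0.4500 / (0.4·0.4500 + 0.5·0.5500) ≈ 0.3956
After 'background': P(ore) = 0.4·0.3956 / (0.4·0.3956 + 0.5·0.6044) ≈ 0.3437
After 'background': P(ore) = 0.4·0.3437 / (0.4·0.3437 + 0.5·0.6563) ≈ 0.2952
After 'background': P(ore) = 0.4·0.2952 / (0.4·0.2952 + 0.5·0.7048) ≈ 0.2510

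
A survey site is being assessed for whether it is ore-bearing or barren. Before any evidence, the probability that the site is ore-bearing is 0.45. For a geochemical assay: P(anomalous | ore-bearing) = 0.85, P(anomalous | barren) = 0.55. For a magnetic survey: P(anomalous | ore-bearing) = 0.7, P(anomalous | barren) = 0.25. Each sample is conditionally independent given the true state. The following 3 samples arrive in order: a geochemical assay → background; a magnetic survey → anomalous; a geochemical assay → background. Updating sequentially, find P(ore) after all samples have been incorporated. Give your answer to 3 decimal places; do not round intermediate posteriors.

After a geochemical assay='background': P(ore) = 0.15·0.4500 / (0.15·0.4500 + 0.45·0.5500) ≈ 0.2143
After a magnetic survey='anomalous': P(ore) = 0.7·0.2143 / (0.7·0.2143 + 0.25·0.7857) ≈ 0.4330
After a geochemical assay='background': P(ore) = 0.15·0.4330 / (0.15·0.4330 + 0.45·0.5670) ≈ 0.2029

0.203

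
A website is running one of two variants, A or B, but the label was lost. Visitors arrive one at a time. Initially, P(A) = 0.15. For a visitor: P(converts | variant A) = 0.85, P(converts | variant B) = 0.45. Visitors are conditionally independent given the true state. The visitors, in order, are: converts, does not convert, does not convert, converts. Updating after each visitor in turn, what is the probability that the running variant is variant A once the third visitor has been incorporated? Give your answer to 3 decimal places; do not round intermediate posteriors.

After 'converts': P(A) = 0.85·0.1500 / (0.85·0.1500 + 0.45·0.8500) ≈ 0.2500
After 'does not convert': P(A) = 0.15·0.2500 / (0.15·0.2500 + 0.55·0.7500) ≈ 0.0833
After 'does not convert': P(A) = 0.15·0.0833 / (0.15·0.0833 + 0.55·0.9167) ≈ 0.0242

0.024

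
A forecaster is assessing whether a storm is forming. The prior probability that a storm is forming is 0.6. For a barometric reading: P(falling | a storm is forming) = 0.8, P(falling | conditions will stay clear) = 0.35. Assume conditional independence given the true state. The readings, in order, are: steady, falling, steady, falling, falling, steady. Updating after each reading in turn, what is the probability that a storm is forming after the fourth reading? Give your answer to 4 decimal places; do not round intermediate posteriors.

After 'steady': P(storm) = 0.2·0.6000 / (0.2·0.6000 + 0.65·0.4000) ≈ 0.3158
After 'falling': P(storm) = 0.8·0.3158 / (0.8·0.3158 + 0.35·0.6842) ≈ 0.5134
After 'steady': P(storm) = 0.2·0.5134 / (0.2·0.5134 + 0.65·0.4866) ≈ 0.2451
After 'falling': P(storm) = 0.8·0.2451 / (0.8·0.2451 + 0.35·0.7549) ≈ 0.4259

0.4259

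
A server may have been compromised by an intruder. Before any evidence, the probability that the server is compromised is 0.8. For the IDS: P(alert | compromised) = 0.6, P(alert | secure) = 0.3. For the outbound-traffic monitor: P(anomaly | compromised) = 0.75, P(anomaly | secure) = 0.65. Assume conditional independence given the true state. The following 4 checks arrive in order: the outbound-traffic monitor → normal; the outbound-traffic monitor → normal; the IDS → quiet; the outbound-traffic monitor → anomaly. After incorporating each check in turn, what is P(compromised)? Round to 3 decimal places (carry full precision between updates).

0.574

Each posterior becomes the prior for the next update.
After the outbound-traffic monitor='normal': P(compromised) = 0.25·0.8000 / (0.25·0.8000 + 0.35·0.2000) ≈ 0.7407
After the outbound-traffic monitor='normal': P(compromised) = 0.25·0.7407 / (0.25·0.7407 + 0.35·0.2593) ≈ 0.6711
After the IDS='quiet': P(compromised) = 0.4·0.6711 / (0.4·0.6711 + 0.7·0.3289) ≈ 0.5384
After the outbound-traffic monitor='anomaly': P(compromised) = 0.75·0.5384 / (0.75·0.5384 + 0.65·0.4616) ≈ 0.5737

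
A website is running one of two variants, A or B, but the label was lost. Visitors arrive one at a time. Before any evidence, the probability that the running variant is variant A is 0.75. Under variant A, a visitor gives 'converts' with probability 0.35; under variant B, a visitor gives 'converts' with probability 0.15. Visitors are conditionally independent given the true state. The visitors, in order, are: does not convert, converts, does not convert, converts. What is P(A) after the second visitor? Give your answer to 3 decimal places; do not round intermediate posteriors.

0.843

After 'does not convert': P(A) = 0.65·0.7500 / (0.65·0.7500 + 0.85·0.2500) ≈ 0.6964
After 'converts': P(A) = 0.35·0.6964 / (0.35·0.6964 + 0.15·0.3036) ≈ 0.8426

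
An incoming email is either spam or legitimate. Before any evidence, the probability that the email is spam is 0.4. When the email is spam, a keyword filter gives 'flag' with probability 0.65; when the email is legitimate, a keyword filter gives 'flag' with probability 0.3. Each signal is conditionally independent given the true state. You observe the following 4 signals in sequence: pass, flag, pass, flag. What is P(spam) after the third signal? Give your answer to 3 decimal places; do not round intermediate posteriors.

After 'pass': P(spam) = 0.35·0.4000 / (0.35·0.4000 + 0.7·0.6000) ≈ 0.2500
After 'flag': P(spam) = 0.65·0.2500 / (0.65·0.2500 + 0.3·0.7500) ≈ 0.4194
After 'pass': P(spam) = 0.35·0.4194 / (0.35·0.4194 + 0.7·0.5806) ≈ 0.2653

0.265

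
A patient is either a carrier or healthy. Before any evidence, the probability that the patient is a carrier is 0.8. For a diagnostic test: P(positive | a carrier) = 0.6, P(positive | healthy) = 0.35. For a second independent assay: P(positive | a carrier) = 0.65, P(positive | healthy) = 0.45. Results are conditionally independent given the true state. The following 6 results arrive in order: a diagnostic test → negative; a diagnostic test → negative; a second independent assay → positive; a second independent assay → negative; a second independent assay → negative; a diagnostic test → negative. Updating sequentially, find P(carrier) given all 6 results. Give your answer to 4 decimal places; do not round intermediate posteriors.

0.3529

After a diagnostic test='negative': P(carrier) = 0.4·0.8000 / (0.4·0.8000 + 0.65·0.2000) ≈ 0.7111
After a diagnostic test='negative': P(carrier) = 0.4·0.7111 / (0.4·0.7111 + 0.65·0.2889) ≈ 0.6024
After a second independent assay='positive': P(carrier) = 0.65·0.6024 / (0.65·0.6024 + 0.45·0.3976) ≈ 0.6863
After a second independent assay='negative': P(carrier) = 0.35·0.6863 / (0.35·0.6863 + 0.55·0.3137) ≈ 0.5820
After a second independent assay='negative': P(carrier) = 0.35·0.5820 / (0.35·0.5820 + 0.55·0.4180) ≈ 0.4698
After a diagnostic test='negative': P(carrier) = 0.4·0.4698 / (0.4·0.4698 + 0.65·0.5302) ≈ 0.3529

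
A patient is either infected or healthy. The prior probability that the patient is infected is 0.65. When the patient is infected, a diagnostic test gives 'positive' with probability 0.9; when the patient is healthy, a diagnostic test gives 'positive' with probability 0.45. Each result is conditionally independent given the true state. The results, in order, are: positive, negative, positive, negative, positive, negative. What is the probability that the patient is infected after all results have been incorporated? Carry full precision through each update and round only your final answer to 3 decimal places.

0.082

After 'positive': P(infected) = 0.9·0.6500 / (0.9·0.6500 + 0.45·0.3500) ≈ 0.7879
After 'negative': P(infected) = 0.1·0.7879 / (0.1·0.7879 + 0.55·0.2121) ≈ 0.4031
After 'positive': P(infected) = 0.9·0.4031 / (0.9·0.4031 + 0.45·0.5969) ≈ 0.5746
After 'negative': P(infected) = 0.1·0.5746 / (0.1·0.5746 + 0.55·0.4254) ≈ 0.1972
After 'positive': P(infected) = 0.9·0.1972 / (0.9·0.1972 + 0.45·0.8028) ≈ 0.3294
After 'negative': P(infected) = 0.1·0.3294 / (0.1·0.3294 + 0.55·0.6706) ≈ 0.0820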